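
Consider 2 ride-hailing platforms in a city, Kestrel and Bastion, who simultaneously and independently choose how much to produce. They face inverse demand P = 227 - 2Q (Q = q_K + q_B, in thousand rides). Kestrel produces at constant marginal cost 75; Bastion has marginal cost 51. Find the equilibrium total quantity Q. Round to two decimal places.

Kestrel's profit: π_K = (227 - 2Q)q_K - (75q_K). Setting ∂π_K/∂q_K = 0: 152 - 4q_K - 2(q_B) = 0.
Bastion's profit: π_B = (227 - 2Q)q_B - (51q_B). Setting ∂π_B/∂q_B = 0: 176 - 4q_B - 2(q_K) = 0.
Best responses: q_K = (152 - 2q_B)/4, q_B = (176 - 2q_K)/4.
Substituting one into the other gives q_K = 64/3 and q_B = 100/3.
Total output Q = 64/3 + 100/3 = 164/3.

54.67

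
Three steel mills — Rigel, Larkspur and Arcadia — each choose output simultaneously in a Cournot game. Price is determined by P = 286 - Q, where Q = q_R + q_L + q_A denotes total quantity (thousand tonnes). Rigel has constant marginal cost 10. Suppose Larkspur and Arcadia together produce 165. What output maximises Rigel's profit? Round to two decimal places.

55.50

With rivals' combined output fixed at 165, Rigel's profit is π_R = (286 - 165 - q_R)q_R - (10q_R) = (121 - q_R)q_R - (10q_R).
∂π_R/∂q_R = 111 - 2q_R = 0, so q_R = 111/2.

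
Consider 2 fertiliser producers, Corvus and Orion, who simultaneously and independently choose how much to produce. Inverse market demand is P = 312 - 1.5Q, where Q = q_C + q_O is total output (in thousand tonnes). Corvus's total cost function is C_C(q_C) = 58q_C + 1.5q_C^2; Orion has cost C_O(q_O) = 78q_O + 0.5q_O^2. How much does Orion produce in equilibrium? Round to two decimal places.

47.03

Corvus's profit: π_C = (312 - 1.5Q)q_C - (58q_C + (3/2)q_C²). Setting ∂π_C/∂q_C = 0: 254 - 6q_C - (3/2)(q_O) = 0.
Orion's first-order condition: 234 - 4q_O - (3/2)(q_C) = 0.
So q_C = (254 - (3/2)q_O)/6 and q_O = (234 - (3/2)q_C)/4.
Solving the pair: q_C = 30.5747, q_O = 1364/29.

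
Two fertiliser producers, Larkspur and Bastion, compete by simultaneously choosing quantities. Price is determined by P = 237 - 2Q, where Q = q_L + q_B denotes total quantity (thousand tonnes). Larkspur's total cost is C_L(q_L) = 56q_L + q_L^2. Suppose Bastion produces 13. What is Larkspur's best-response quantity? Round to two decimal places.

With the rival's output fixed at 13, Larkspur's profit is π_L = (237 - 2·13 - 2q_L)q_L - (56q_L + q_L²) = (211 - 2q_L)q_L - (56q_L + q_L²).
∂π_L/∂q_L = 155 - 6q_L = 0, so q_L = 155/6.

25.83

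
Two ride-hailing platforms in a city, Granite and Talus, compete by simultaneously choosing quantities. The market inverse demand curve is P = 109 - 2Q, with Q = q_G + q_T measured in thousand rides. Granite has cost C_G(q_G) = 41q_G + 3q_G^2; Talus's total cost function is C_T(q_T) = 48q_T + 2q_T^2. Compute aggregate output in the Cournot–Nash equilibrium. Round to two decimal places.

11.79

Granite's profit: π_G = (109 - 2Q)q_G - (41q_G + 3q_G²). Setting ∂π_G/∂q_G = 0: 68 - 10q_G - 2(q_T) = 0.
Talus's first-order condition: 61 - 8q_T - 2(q_G) = 0.
So q_G = (68 - 2q_T)/10 and q_T = (61 - 2q_G)/8.
Substituting one into the other gives q_G = 211/38 and q_T = 237/38.
Total output Q = 211/38 + 237/38 = 224/19.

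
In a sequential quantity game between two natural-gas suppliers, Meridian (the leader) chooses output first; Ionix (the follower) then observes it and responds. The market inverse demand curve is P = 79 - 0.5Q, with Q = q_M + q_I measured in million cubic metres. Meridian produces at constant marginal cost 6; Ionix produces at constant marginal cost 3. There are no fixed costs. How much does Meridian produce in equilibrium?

70

Solve by backward induction. Given q_M, the follower Ionix maximises π_I = (79 - (1/2)q_M - (1/2)q_I)q_I - 3q_I.
Setting the follower's marginal profit to zero, 76 - (1/2)q_M - q_I = 0, i.e. q_I = (76 - (1/2)q_M).
Meridian substitutes q_I(q_M) into its own profit: π_M = q_M(79 - (1/2)q_M - (76 - (1/2)q_M)/2) - 6q_M = (41 - (1/4)q_M)q_M - 6q_M.
The leader's first-order condition 35 - (1/2)q_M = 0 yields q_M = 70.
Then q_I = (76 - (1/2)·70) = 41.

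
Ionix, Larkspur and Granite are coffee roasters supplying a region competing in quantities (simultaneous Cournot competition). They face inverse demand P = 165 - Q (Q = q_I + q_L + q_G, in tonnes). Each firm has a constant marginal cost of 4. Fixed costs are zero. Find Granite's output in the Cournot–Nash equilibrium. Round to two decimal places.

A representative firm's profit is π_i = q_i(165 - Q) - 4q_i.
First-order condition (treating rivals' output as given): 161 - 2q_i - Σ_{j≠i} q_j = 0.
By symmetry each firm produces the same amount; substituting Σ_{j≠i} q_j = 2q_i yields q_i = 161/4.

40.25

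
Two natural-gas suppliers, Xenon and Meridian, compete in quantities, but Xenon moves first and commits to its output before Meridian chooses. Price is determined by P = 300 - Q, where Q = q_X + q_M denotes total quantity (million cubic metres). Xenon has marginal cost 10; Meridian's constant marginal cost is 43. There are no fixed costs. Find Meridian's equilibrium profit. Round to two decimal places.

2280.06

Solve by backward induction. Given q_X, the follower Meridian maximises π_M = (300 - q_X - q_M)q_M - 43q_M.
Follower FOC: 257 - q_X - 2q_M = 0, so q_M(q_X) = (257 - q_X)/2.
The leader anticipates this reaction. Substituting into P = 300 - Q gives P = 343/2 - (1/2)q_X, so π_X = (343/2 - (1/2)q_X)q_X - 10q_X.
Leader FOC: 323/2 - q_X = 0, so q_X = 323/2.
Then q_M = (257 - 323/2)/2 = 191/4.
Price P = 300 - 837/4 = 363/4.
Meridian's profit: (363/4 - 43)·(191/4) = 2280.0625.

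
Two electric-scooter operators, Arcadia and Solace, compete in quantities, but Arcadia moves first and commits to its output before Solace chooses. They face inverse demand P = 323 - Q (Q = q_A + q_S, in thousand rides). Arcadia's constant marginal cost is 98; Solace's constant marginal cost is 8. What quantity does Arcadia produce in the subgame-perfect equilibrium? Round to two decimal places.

The follower Solace best-responds to any q_A: π_S = (323 - Q)q_S - 8q_S.
Follower FOC: 315 - q_A - 2q_S = 0, so q_S(q_A) = (315 - q_A)/2.
The leader anticipates this reaction. Substituting into P = 323 - Q gives P = 331/2 - (1/2)q_A, so π_A = (331/2 - (1/2)q_A)q_A - 98q_A.
Leader FOC: 135/2 - q_A = 0, so q_A = 135/2.
Then q_S = (315 - 135/2)/2 = 495/4.

67.50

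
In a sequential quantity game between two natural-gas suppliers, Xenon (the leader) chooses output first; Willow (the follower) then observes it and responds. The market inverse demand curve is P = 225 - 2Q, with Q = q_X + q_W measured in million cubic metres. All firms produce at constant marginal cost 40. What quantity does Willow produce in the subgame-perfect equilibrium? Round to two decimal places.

The follower Willow best-responds to any q_X: π_W = (225 - 2Q)q_W - 40q_W.
Setting the follower's marginal profit to zero, 185 - 2q_X - 4q_W = 0, i.e. q_W = (185 - 2q_X)/4.
Xenon substitutes q_W(q_X) into its own profit: π_X = q_X(225 - 2q_X - (185 - 2q_X)/2) - 40q_X = (265/2 - q_X)q_X - 40q_X.
Leader FOC: 185/2 - 2q_X = 0, so q_X = 185/4.
Then q_W = (185 - 2·(185/4))/4 = 185/8.

23.13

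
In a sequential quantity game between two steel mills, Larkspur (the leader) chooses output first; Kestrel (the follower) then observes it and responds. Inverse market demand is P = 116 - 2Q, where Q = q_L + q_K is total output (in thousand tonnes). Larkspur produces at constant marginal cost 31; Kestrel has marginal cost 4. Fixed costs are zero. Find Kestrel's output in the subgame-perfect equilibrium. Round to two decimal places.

20.75

Solve by backward induction. Given q_L, the follower Kestrel maximises π_K = (116 - 2q_L - 2q_K)q_K - 4q_K.
∂π_K/∂q_K = 112 - 2q_L - 4q_K = 0 gives the reaction function q_K = (112 - 2q_L)/4.
Larkspur substitutes q_K(q_L) into its own profit: π_L = q_L(116 - 2q_L - (112 - 2q_L)/2) - 31q_L = (60 - q_L)q_L - 31q_L.
The leader's first-order condition 29 - 2q_L = 0 yields q_L = 29/2.
Then q_K = (112 - 2·(29/2))/4 = 83/4.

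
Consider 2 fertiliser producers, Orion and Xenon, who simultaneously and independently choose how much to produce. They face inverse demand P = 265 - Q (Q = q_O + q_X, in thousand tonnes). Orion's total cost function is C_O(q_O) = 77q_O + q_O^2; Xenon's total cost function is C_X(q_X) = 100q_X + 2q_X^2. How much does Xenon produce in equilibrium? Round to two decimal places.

20.52

Orion's profit: π_O = (265 - Q)q_O - (77q_O + q_O²). Setting ∂π_O/∂q_O = 0: 188 - 4q_O - (q_X) = 0.
Xenon's first-order condition: 165 - 6q_X - (q_O) = 0.
Best responses: q_O = (188 - q_X)/4, q_X = (165 - q_O)/6.
Substituting one into the other gives q_O = 963/23 and q_X = 472/23.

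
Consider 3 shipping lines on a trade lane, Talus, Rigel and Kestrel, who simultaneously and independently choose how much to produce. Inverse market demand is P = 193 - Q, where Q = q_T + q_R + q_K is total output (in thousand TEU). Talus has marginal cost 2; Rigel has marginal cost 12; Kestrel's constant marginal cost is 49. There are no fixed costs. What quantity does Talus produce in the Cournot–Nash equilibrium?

Talus's profit: π_T = (193 - Q)q_T - (2q_T). Setting ∂π_T/∂q_T = 0: 191 - 2q_T - (q_R + q_K) = 0.
Rigel's profit: π_R = (193 - Q)q_R - (12q_R). Setting ∂π_R/∂q_R = 0: 181 - 2q_R - (q_T + q_K) = 0.
Kestrel's profit: π_K = (193 - Q)q_K - (49q_K). Setting ∂π_K/∂q_K = 0: 144 - 2q_K - (q_T + q_R) = 0.
Summing all 3 equations gives 516 − 4Q = 0, hence Q = 129.
Back-substituting: q_T = (191 − 129) = 62, q_R = (181 − 129) = 52, q_K = (144 − 129) = 15.

62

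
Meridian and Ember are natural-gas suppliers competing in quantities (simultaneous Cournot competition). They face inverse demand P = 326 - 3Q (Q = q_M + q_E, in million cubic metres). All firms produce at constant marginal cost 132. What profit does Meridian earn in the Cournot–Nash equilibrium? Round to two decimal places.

1393.93

A representative firm's profit is π_i = q_i(326 - 3Q) - 132q_i.
First-order condition (treating rivals' output as given): 194 - 6q_i - 3q_j = 0.
With identical firms every q_j equals q_i, so q_j = q_i and 194 = 9q_i, giving q_i = 194/9.
Price P = 326 - 3·(388/9) = 590/3.
Meridian's profit: (590/3 - 132)·(194/9) = 1393.9259.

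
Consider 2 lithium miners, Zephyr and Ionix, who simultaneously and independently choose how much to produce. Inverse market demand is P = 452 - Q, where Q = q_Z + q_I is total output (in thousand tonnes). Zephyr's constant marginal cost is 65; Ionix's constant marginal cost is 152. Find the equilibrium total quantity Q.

229

Zephyr's profit: π_Z = (452 - Q)q_Z - (65q_Z). Setting ∂π_Z/∂q_Z = 0: 387 - 2q_Z - (q_I) = 0.
Ionix's profit: π_I = (452 - Q)q_I - (152q_I). Setting ∂π_I/∂q_I = 0: 300 - 2q_I - (q_Z) = 0.
Best responses: q_Z = (387 - q_I)/2, q_I = (300 - q_Z)/2.
Substituting one into the other gives q_Z = 158 and q_I = 71.
Total output Q = 158 + 71 = 229.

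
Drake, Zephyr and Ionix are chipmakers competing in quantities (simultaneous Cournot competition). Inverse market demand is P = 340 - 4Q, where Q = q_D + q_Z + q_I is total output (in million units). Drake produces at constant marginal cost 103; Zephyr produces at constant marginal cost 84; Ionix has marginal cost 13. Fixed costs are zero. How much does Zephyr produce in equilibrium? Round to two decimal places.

Drake's profit: π_D = (340 - 4Q)q_D - (103q_D). Setting ∂π_D/∂q_D = 0: 237 - 8q_D - 4(q_Z + q_I) = 0.
Zephyr's profit: π_Z = (340 - 4Q)q_Z - (84q_Z). Setting ∂π_Z/∂q_Z = 0: 256 - 8q_Z - 4(q_D + q_I) = 0.
Ionix's first-order condition: 327 - 8q_I - 4(q_D + q_Z) = 0.
Adding the 3 first-order conditions: 820 − 16Q = 0, so Q = 205/4.
Back-substituting: q_D = (237 − 205)/4 = 8, q_Z = (256 − 205)/4 = 51/4, q_I = (327 − 205)/4 = 61/2.

12.75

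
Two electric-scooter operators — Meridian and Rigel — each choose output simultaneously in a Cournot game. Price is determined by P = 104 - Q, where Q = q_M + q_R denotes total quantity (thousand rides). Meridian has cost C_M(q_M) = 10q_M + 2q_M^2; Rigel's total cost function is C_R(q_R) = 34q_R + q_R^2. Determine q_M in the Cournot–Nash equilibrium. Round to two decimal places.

Meridian's profit: π_M = (104 - Q)q_M - (10q_M + 2q_M²). Setting ∂π_M/∂q_M = 0: 94 - 6q_M - (q_R) = 0.
Rigel's profit: π_R = (104 - Q)q_R - (34q_R + q_R²). Setting ∂π_R/∂q_R = 0: 70 - 4q_R - (q_M) = 0.
Rearranging gives the reaction functions q_M = (94 - q_R)/6 and q_R = (70 - q_M)/4.
Substituting one into the other gives q_M = 306/23 and q_R = 326/23.

13.30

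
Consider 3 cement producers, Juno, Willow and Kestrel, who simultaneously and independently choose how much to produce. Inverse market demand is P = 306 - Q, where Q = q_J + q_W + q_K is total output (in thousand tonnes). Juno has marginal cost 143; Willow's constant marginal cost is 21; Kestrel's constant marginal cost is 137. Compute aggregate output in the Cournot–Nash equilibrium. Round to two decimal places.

Juno's profit: π_J = (306 - Q)q_J - (143q_J). Setting ∂π_J/∂q_J = 0: 163 - 2q_J - (q_W + q_K) = 0.
Willow's profit: π_W = (306 - Q)q_W - (21q_W). Setting ∂π_W/∂q_W = 0: 285 - 2q_W - (q_J + q_K) = 0.
Kestrel's profit: π_K = (306 - Q)q_K - (137q_K). Setting ∂π_K/∂q_K = 0: 169 - 2q_K - (q_J + q_W) = 0.
Adding the 3 first-order conditions: 617 − 4Q = 0, so Q = 617/4.
Back-substituting: q_J = (163 − 617/4) = 35/4, q_W = (285 − 617/4) = 523/4, q_K = (169 − 617/4) = 59/4.
Total output Q = 35/4 + 523/4 + 59/4 = 617/4.

154.25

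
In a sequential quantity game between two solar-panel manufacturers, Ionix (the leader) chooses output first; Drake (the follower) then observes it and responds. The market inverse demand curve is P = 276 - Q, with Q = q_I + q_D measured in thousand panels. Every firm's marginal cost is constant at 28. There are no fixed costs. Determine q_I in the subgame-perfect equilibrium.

Solve by backward induction. Given q_I, the follower Drake maximises π_D = (276 - q_I - q_D)q_D - 28q_D.
Follower FOC: 248 - q_I - 2q_D = 0, so q_D(q_I) = (248 - q_I)/2.
Ionix substitutes q_D(q_I) into its own profit: π_I = q_I(276 - q_I - (248 - q_I)/2) - 28q_I = (152 - (1/2)q_I)q_I - 28q_I.
Maximising: ∂π_I/∂q_I = 124 - q_I = 0, giving q_I = 124.
Then q_D = (248 - 124)/2 = 62.

124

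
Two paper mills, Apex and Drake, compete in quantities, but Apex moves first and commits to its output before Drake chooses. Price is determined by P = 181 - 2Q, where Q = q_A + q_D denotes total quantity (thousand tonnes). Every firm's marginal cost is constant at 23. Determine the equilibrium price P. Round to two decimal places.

The follower Drake best-responds to any q_A: π_D = (181 - 2Q)q_D - 23q_D.
Setting the follower's marginal profit to zero, 158 - 2q_A - 4q_D = 0, i.e. q_D = (158 - 2q_A)/4.
The leader anticipates this reaction. Substituting into P = 181 - 2Q gives P = 102 - q_A, so π_A = (102 - q_A)q_A - 23q_A.
Maximising: ∂π_A/∂q_A = 79 - 2q_A = 0, giving q_A = 79/2.
Then q_D = (158 - 2·(79/2))/4 = 79/4.
Total output Q = 237/4, so price P = 181 - 2·(237/4) = 125/2.

62.50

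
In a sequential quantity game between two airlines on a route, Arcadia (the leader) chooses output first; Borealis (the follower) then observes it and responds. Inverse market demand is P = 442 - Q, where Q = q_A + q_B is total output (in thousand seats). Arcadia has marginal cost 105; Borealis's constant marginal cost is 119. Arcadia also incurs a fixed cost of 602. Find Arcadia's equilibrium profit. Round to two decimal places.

Solve by backward induction. Given q_A, the follower Borealis maximises π_B = (442 - q_A - q_B)q_B - 119q_B.
Follower FOC: 323 - q_A - 2q_B = 0, so q_B(q_A) = (323 - q_A)/2.
The leader anticipates this reaction. Substituting into P = 442 - Q gives P = 561/2 - (1/2)q_A, so π_A = (561/2 - (1/2)q_A)q_A - 105q_A.
Leader FOC: 351/2 - q_A = 0, so q_A = 351/2.
Then q_B = (323 - 351/2)/2 = 295/4.
Price P = 442 - 997/4 = 771/4.
Arcadia's profit: (771/4 - 105)·(351/2) - 602 = 14798.1250.

14798.13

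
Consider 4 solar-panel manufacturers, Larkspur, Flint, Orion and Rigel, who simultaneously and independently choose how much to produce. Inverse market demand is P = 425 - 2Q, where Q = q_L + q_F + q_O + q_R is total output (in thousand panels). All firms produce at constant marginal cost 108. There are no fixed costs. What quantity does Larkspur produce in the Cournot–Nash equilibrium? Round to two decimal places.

Each firm earns π_i = (425 - 2Q)q_i - 108q_i.
First-order condition (treating rivals' output as given): 317 - 4q_i - 2·Σ_{j≠i} q_j = 0.
With identical firms every q_j equals q_i, so Σ_{j≠i} q_j = 3q_i and 317 = 10q_i, giving q_i = 317/10.

31.70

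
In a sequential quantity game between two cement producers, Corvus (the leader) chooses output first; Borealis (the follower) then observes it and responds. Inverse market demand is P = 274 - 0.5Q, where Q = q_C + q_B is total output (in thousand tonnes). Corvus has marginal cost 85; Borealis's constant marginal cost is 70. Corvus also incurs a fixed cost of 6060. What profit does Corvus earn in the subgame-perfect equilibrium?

Solve by backward induction. Given q_C, the follower Borealis maximises π_B = (274 - (1/2)q_C - (1/2)q_B)q_B - 70q_B.
∂π_B/∂q_B = 204 - (1/2)q_C - q_B = 0 gives the reaction function q_B = (204 - (1/2)q_C).
Corvus substitutes q_B(q_C) into its own profit: π_C = q_C(274 - (1/2)q_C - (204 - (1/2)q_C)/2) - 85q_C = (172 - (1/4)q_C)q_C - 85q_C.
Maximising: ∂π_C/∂q_C = 87 - (1/2)q_C = 0, giving q_C = 174.
Then q_B = (204 - (1/2)·174) = 117.
Price P = 274 - (1/2)·291 = 257/2.
Corvus's profit: (257/2 - 85)·174 - 6060 = 1509.

1509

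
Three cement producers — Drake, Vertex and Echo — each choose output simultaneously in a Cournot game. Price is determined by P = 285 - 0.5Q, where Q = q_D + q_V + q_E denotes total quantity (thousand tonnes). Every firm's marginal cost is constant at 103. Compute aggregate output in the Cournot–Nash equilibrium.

Each firm earns π_i = (285 - 0.5Q)q_i - 103q_i.
Setting ∂π_i/∂q_i = 0 with rivals' quantities fixed: 182 - q_i - (1/2)·Σ_{j≠i} q_j = 0.
By symmetry each firm produces the same amount; substituting Σ_{j≠i} q_j = 2q_i yields q_i = 182/2 = 91.
Total output Q = 91 + 91 + 91 = 273.

273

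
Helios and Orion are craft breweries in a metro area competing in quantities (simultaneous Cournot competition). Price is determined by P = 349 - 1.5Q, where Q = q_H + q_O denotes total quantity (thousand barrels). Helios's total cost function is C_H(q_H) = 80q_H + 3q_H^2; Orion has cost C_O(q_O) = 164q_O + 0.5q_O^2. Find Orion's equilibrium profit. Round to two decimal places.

Helios's profit: π_H = (349 - 1.5Q)q_H - (80q_H + 3q_H²). Setting ∂π_H/∂q_H = 0: 269 - 9q_H - (3/2)(q_O) = 0.
Orion's profit: π_O = (349 - 1.5Q)q_O - (164q_O + (1/2)q_O²). Setting ∂π_O/∂q_O = 0: 185 - 4q_O - (3/2)(q_H) = 0.
Best responses: q_H = (269 - (3/2)q_O)/9, q_O = (185 - (3/2)q_H)/4.
Substituting one into the other gives q_H = 23.6593 and q_O = 1682/45.
Price P = 349 - (3/2)·(1648/27) = 257.4444.
Orion's profit: 257.4444·(1682/45) - 164·(1682/45) - (1/2)(1682/45)² = 2794.1965.

2794.20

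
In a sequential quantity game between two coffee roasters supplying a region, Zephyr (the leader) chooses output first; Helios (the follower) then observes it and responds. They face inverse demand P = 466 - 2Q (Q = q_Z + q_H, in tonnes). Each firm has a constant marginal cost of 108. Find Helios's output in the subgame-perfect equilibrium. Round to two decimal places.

44.75

The follower Helios best-responds to any q_Z: π_H = (466 - 2Q)q_H - 108q_H.
Setting the follower's marginal profit to zero, 358 - 2q_Z - 4q_H = 0, i.e. q_H = (358 - 2q_Z)/4.
The leader anticipates this reaction. Substituting into P = 466 - 2Q gives P = 287 - q_Z, so π_Z = (287 - q_Z)q_Z - 108q_Z.
Maximising: ∂π_Z/∂q_Z = 179 - 2q_Z = 0, giving q_Z = 179/2.
Then q_H = (358 - 2·(179/2))/4 = 179/4.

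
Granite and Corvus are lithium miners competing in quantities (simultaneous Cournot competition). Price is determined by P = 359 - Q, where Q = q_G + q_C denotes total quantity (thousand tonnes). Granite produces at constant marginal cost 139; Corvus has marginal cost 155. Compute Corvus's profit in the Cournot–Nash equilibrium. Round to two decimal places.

3927.11

Granite's profit: π_G = (359 - Q)q_G - (139q_G). Setting ∂π_G/∂q_G = 0: 220 - 2q_G - (q_C) = 0.
Corvus's first-order condition: 204 - 2q_C - (q_G) = 0.
Rearranging gives the reaction functions q_G = (220 - q_C)/2 and q_C = (204 - q_G)/2.
Solving the pair: q_G = 236/3, q_C = 188/3.
Price P = 359 - 424/3 = 653/3.
Corvus's profit: (653/3 - 155)·(188/3) = 3927.1111.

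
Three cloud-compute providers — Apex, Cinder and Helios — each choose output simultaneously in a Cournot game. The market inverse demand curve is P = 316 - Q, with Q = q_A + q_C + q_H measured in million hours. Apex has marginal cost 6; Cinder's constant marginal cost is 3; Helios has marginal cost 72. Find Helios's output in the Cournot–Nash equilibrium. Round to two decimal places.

27.25

Apex's profit: π_A = (316 - Q)q_A - (6q_A). Setting ∂π_A/∂q_A = 0: 310 - 2q_A - (q_C + q_H) = 0.
Cinder's profit: π_C = (316 - Q)q_C - (3q_C). Setting ∂π_C/∂q_C = 0: 313 - 2q_C - (q_A + q_H) = 0.
Helios's profit: π_H = (316 - Q)q_H - (72q_H). Setting ∂π_H/∂q_H = 0: 244 - 2q_H - (q_A + q_C) = 0.
Adding the 3 conditions: 867 − 2Q − 2Q = 0, i.e. Q = 867/4.
Back-substituting: q_A = (310 − 867/4) = 373/4, q_C = (313 − 867/4) = 385/4, q_H = (244 − 867/4) = 109/4.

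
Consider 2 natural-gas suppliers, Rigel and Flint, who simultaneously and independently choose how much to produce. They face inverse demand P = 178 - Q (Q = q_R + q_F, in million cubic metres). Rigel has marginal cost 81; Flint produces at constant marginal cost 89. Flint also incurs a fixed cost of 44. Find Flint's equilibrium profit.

685

Rigel's profit: π_R = (178 - Q)q_R - (81q_R). Setting ∂π_R/∂q_R = 0: 97 - 2q_R - (q_F) = 0.
Flint's first-order condition: 89 - 2q_F - (q_R) = 0.
Rearranging gives the reaction functions q_R = (97 - q_F)/2 and q_F = (89 - q_R)/2.
Substituting one into the other gives q_R = 35 and q_F = 27.
Price P = 178 - 62 = 116.
Flint's profit: (116 - 89)·27 - 44 = 685.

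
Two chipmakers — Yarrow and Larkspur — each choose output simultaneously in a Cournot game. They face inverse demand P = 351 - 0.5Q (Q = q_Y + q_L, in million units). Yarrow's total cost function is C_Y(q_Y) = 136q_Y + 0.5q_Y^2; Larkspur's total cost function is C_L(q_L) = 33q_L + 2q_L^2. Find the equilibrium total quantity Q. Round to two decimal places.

Yarrow's profit: π_Y = (351 - 0.5Q)q_Y - (136q_Y + (1/2)q_Y²). Setting ∂π_Y/∂q_Y = 0: 215 - 2q_Y - (1/2)(q_L) = 0.
Larkspur's first-order condition: 318 - 5q_L - (1/2)(q_Y) = 0.
Best responses: q_Y = (215 - (1/2)q_L)/2, q_L = (318 - (1/2)q_Y)/5.
Solving the pair: q_Y = 93.9487, q_L = 54.2051.
Total output Q = 93.9487 + 54.2051 = 1926/13.

148.15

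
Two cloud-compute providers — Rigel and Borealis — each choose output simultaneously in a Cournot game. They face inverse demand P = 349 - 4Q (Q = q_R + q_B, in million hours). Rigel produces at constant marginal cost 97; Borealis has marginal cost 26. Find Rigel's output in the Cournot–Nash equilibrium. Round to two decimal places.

15.08

Rigel's profit: π_R = (349 - 4Q)q_R - (97q_R). Setting ∂π_R/∂q_R = 0: 252 - 8q_R - 4(q_B) = 0.
Borealis's profit: π_B = (349 - 4Q)q_B - (26q_B). Setting ∂π_B/∂q_B = 0: 323 - 8q_B - 4(q_R) = 0.
So q_R = (252 - 4q_B)/8 and q_B = (323 - 4q_R)/8.
Substituting one into the other gives q_R = 181/12 and q_B = 197/6.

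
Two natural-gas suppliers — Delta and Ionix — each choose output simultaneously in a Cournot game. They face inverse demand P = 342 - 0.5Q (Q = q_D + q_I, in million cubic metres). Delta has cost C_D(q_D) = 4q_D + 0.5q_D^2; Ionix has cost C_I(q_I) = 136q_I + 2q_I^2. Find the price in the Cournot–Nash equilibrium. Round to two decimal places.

248.15

Delta's profit: π_D = (342 - 0.5Q)q_D - (4q_D + (1/2)q_D²). Setting ∂π_D/∂q_D = 0: 338 - 2q_D - (1/2)(q_I) = 0.
Ionix's first-order condition: 206 - 5q_I - (1/2)(q_D) = 0.
So q_D = (338 - (1/2)q_I)/2 and q_I = (206 - (1/2)q_D)/5.
Solving the pair: q_D = 162.7692, q_I = 324/13.
Total output Q = 187.6923, so price P = 342 - (1/2)·187.6923 = 248.1538.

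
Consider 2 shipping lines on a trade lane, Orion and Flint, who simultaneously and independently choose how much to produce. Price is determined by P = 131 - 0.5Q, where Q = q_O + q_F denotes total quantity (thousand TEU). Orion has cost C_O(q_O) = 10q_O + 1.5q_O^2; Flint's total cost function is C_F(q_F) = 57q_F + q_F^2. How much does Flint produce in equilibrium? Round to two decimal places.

20.04

Orion's profit: π_O = (131 - 0.5Q)q_O - (10q_O + (3/2)q_O²). Setting ∂π_O/∂q_O = 0: 121 - 4q_O - (1/2)(q_F) = 0.
Flint's first-order condition: 74 - 3q_F - (1/2)(q_O) = 0.
So q_O = (121 - (1/2)q_F)/4 and q_F = (74 - (1/2)q_O)/3.
Substituting one into the other gives q_O = 1304/47 and q_F = 942/47.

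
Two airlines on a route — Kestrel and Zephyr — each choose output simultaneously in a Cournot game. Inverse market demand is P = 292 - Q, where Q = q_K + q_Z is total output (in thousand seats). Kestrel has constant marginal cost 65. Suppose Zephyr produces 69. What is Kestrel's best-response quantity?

79

With the rival's output fixed at 69, Kestrel's profit is π_K = (292 - 69 - q_K)q_K - (65q_K) = (223 - q_K)q_K - (65q_K).
∂π_K/∂q_K = 158 - 2q_K = 0, so q_K = 79.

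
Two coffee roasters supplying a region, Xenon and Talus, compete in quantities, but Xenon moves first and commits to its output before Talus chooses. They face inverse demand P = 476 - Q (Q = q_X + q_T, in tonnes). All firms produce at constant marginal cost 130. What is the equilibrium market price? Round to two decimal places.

216.50

The follower Talus best-responds to any q_X: π_T = (476 - Q)q_T - 130q_T.
Follower FOC: 346 - q_X - 2q_T = 0, so q_T(q_X) = (346 - q_X)/2.
Xenon substitutes q_T(q_X) into its own profit: π_X = q_X(476 - q_X - (346 - q_X)/2) - 130q_X = (303 - (1/2)q_X)q_X - 130q_X.
Maximising: ∂π_X/∂q_X = 173 - q_X = 0, giving q_X = 173.
Then q_T = (346 - 173)/2 = 173/2.
Total output Q = 519/2, so price P = 476 - 519/2 = 433/2.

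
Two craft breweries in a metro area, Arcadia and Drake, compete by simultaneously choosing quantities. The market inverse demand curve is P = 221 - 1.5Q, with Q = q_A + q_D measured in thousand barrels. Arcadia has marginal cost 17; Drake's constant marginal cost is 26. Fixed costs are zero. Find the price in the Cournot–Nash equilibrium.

Arcadia's profit: π_A = (221 - 1.5Q)q_A - (17q_A). Setting ∂π_A/∂q_A = 0: 204 - 3q_A - (3/2)(q_D) = 0.
Drake's first-order condition: 195 - 3q_D - (3/2)(q_A) = 0.
Rearranging gives the reaction functions q_A = (204 - (3/2)q_D)/3 and q_D = (195 - (3/2)q_A)/3.
Solving the pair: q_A = 142/3, q_D = 124/3.
Total output Q = 266/3, so price P = 221 - (3/2)·(266/3) = 88.

88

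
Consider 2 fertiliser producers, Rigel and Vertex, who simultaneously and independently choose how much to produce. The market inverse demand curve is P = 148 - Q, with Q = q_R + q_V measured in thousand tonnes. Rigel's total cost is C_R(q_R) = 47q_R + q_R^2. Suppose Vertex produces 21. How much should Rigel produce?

With the rival's output fixed at 21, Rigel's profit is π_R = (148 - 21 - q_R)q_R - (47q_R + q_R²) = (127 - q_R)q_R - (47q_R + q_R²).
∂π_R/∂q_R = 80 - 4q_R = 0, so q_R = 20.

20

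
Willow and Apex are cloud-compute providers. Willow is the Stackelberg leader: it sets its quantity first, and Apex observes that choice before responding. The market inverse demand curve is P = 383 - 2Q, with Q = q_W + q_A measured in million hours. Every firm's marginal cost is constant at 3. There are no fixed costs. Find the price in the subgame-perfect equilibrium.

98

The follower Apex best-responds to any q_W: π_A = (383 - 2Q)q_A - 3q_A.
Setting the follower's marginal profit to zero, 380 - 2q_W - 4q_A = 0, i.e. q_A = (380 - 2q_W)/4.
Willow substitutes q_A(q_W) into its own profit: π_W = q_W(383 - 2q_W - (380 - 2q_W)/2) - 3q_W = (193 - q_W)q_W - 3q_W.
Leader FOC: 190 - 2q_W = 0, so q_W = 95.
Then q_A = (380 - 2·95)/4 = 95/2.
Total output Q = 285/2, so price P = 383 - 2·(285/2) = 98.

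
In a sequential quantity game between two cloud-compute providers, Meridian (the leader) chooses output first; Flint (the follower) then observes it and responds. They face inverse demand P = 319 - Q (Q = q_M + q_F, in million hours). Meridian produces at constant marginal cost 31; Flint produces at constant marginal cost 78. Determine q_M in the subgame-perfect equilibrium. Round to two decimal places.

The follower Flint best-responds to any q_M: π_F = (319 - Q)q_F - 78q_F.
∂π_F/∂q_F = 241 - q_M - 2q_F = 0 gives the reaction function q_F = (241 - q_M)/2.
Meridian substitutes q_F(q_M) into its own profit: π_M = q_M(319 - q_M - (241 - q_M)/2) - 31q_M = (397/2 - (1/2)q_M)q_M - 31q_M.
Leader FOC: 335/2 - q_M = 0, so q_M = 335/2.
Then q_F = (241 - 335/2)/2 = 147/4.

167.50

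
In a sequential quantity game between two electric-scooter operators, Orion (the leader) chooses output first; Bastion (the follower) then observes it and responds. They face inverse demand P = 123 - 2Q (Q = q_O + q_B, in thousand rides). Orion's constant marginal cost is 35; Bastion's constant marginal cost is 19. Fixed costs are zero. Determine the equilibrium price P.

The follower Bastion best-responds to any q_O: π_B = (123 - 2Q)q_B - 19q_B.
∂π_B/∂q_B = 104 - 2q_O - 4q_B = 0 gives the reaction function q_B = (104 - 2q_O)/4.
The leader anticipates this reaction. Substituting into P = 123 - 2Q gives P = 71 - q_O, so π_O = (71 - q_O)q_O - 35q_O.
Maximising: ∂π_O/∂q_O = 36 - 2q_O = 0, giving q_O = 18.
Then q_B = (104 - 2·18)/4 = 17.
Total output Q = 35, so price P = 123 - 2·35 = 53.

53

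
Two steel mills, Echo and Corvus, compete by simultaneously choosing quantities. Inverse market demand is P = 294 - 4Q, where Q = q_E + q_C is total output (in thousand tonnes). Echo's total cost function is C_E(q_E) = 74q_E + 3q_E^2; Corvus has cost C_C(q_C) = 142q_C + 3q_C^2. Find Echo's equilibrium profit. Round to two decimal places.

Echo's profit: π_E = (294 - 4Q)q_E - (74q_E + 3q_E²). Setting ∂π_E/∂q_E = 0: 220 - 14q_E - 4(q_C) = 0.
Corvus's first-order condition: 152 - 14q_C - 4(q_E) = 0.
Best responses: q_E = (220 - 4q_C)/14, q_C = (152 - 4q_E)/14.
Solving the pair: q_E = 206/15, q_C = 104/15.
Price P = 294 - 4·(62/3) = 634/3.
Echo's profit: (634/3)·(206/15) - 74·(206/15) - 3(206/15)² = 1320.2311.

1320.23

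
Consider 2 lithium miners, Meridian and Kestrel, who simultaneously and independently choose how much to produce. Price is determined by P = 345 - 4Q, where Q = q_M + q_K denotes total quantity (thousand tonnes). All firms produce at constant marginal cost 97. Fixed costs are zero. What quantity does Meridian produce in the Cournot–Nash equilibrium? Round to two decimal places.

A representative firm's profit is π_i = q_i(345 - 4Q) - 97q_i.
First-order condition (treating rivals' output as given): 248 - 8q_i - 4q_j = 0.
With identical firms every q_j equals q_i, so q_j = q_i and 248 = 12q_i, giving q_i = 62/3.

20.67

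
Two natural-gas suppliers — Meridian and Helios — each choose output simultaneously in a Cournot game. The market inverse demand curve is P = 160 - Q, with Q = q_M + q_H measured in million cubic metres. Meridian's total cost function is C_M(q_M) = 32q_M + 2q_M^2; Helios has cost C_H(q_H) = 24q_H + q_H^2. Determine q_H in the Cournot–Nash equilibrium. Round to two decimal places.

Meridian's profit: π_M = (160 - Q)q_M - (32q_M + 2q_M²). Setting ∂π_M/∂q_M = 0: 128 - 6q_M - (q_H) = 0.
Helios's profit: π_H = (160 - Q)q_H - (24q_H + q_H²). Setting ∂π_H/∂q_H = 0: 136 - 4q_H - (q_M) = 0.
So q_M = (128 - q_H)/6 and q_H = (136 - q_M)/4.
Substituting one into the other gives q_M = 376/23 and q_H = 688/23.

29.91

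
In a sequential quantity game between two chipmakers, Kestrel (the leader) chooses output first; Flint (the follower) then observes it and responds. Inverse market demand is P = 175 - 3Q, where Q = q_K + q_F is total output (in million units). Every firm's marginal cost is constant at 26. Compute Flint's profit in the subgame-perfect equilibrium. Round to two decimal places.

462.52

Solve by backward induction. Given q_K, the follower Flint maximises π_F = (175 - 3q_K - 3q_F)q_F - 26q_F.
Setting the follower's marginal profit to zero, 149 - 3q_K - 6q_F = 0, i.e. q_F = (149 - 3q_K)/6.
The leader anticipates this reaction. Substituting into P = 175 - 3Q gives P = 201/2 - (3/2)q_K, so π_K = (201/2 - (3/2)q_K)q_K - 26q_K.
Leader FOC: 149/2 - 3q_K = 0, so q_K = 149/6.
Then q_F = (149 - 3·(149/6))/6 = 149/12.
Price P = 175 - 3·(149/4) = 253/4.
Flint's profit: (253/4 - 26)·(149/12) = 462.5208.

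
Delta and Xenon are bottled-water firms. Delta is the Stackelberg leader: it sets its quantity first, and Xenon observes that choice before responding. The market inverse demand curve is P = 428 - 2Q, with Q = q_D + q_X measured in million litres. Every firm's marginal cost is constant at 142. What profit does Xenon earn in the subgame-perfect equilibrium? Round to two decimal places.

2556.13

Solve by backward induction. Given q_D, the follower Xenon maximises π_X = (428 - 2q_D - 2q_X)q_X - 142q_X.
∂π_X/∂q_X = 286 - 2q_D - 4q_X = 0 gives the reaction function q_X = (286 - 2q_D)/4.
The leader anticipates this reaction. Substituting into P = 428 - 2Q gives P = 285 - q_D, so π_D = (285 - q_D)q_D - 142q_D.
Maximising: ∂π_D/∂q_D = 143 - 2q_D = 0, giving q_D = 143/2.
Then q_X = (286 - 2·(143/2))/4 = 143/4.
Price P = 428 - 2·(429/4) = 427/2.
Xenon's profit: (427/2 - 142)·(143/4) = 2556.1250.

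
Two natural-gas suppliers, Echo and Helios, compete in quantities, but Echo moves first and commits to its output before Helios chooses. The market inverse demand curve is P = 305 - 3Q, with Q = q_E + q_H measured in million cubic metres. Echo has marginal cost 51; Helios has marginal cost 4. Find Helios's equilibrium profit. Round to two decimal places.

3250.52

The follower Helios best-responds to any q_E: π_H = (305 - 3Q)q_H - 4q_H.
∂π_H/∂q_H = 301 - 3q_E - 6q_H = 0 gives the reaction function q_H = (301 - 3q_E)/6.
The leader anticipates this reaction. Substituting into P = 305 - 3Q gives P = 309/2 - (3/2)q_E, so π_E = (309/2 - (3/2)q_E)q_E - 51q_E.
Leader FOC: 207/2 - 3q_E = 0, so q_E = 69/2.
Then q_H = (301 - 3·(69/2))/6 = 395/12.
Price P = 305 - 3·(809/12) = 411/4.
Helios's profit: (411/4 - 4)·(395/12) = 3250.5208.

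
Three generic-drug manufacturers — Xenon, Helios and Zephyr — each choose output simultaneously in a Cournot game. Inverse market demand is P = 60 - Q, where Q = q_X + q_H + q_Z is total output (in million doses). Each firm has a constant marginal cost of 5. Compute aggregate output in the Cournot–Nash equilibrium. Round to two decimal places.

A representative firm's profit is π_i = q_i(60 - Q) - 5q_i.
Setting ∂π_i/∂q_i = 0 with rivals' quantities fixed: 55 - 2q_i - Σ_{j≠i} q_j = 0.
By symmetry each firm produces the same amount; substituting Σ_{j≠i} q_j = 2q_i yields q_i = 55/4.
Total output Q = 55/4 + 55/4 + 55/4 = 165/4.

41.25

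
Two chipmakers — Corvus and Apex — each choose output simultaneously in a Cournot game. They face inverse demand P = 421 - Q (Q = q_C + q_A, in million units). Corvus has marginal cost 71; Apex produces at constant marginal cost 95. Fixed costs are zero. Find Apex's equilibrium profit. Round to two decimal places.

Corvus's profit: π_C = (421 - Q)q_C - (71q_C). Setting ∂π_C/∂q_C = 0: 350 - 2q_C - (q_A) = 0.
Apex's profit: π_A = (421 - Q)q_A - (95q_A). Setting ∂π_A/∂q_A = 0: 326 - 2q_A - (q_C) = 0.
So q_C = (350 - q_A)/2 and q_A = (326 - q_C)/2.
Substituting one into the other gives q_C = 374/3 and q_A = 302/3.
Price P = 421 - 676/3 = 587/3.
Apex's profit: (587/3 - 95)·(302/3) = 10133.7778.

10133.78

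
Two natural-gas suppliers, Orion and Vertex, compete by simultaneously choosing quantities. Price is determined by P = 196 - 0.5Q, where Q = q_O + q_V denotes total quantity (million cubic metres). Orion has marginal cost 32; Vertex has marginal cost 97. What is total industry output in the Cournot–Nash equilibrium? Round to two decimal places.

Orion's profit: π_O = (196 - 0.5Q)q_O - (32q_O). Setting ∂π_O/∂q_O = 0: 164 - q_O - (1/2)(q_V) = 0.
Vertex's first-order condition: 99 - q_V - (1/2)(q_O) = 0.
So q_O = (164 - (1/2)q_V) and q_V = (99 - (1/2)q_O).
Solving the pair: q_O = 458/3, q_V = 68/3.
Total output Q = 458/3 + 68/3 = 526/3.

175.33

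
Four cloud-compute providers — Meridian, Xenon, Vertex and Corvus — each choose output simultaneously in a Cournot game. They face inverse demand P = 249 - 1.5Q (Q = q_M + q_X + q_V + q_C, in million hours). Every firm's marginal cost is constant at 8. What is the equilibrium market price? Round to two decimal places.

A representative firm's profit is π_i = q_i(249 - 1.5Q) - 8q_i.
Setting ∂π_i/∂q_i = 0 with rivals' quantities fixed: 241 - 3q_i - (3/2)·Σ_{j≠i} q_j = 0.
With identical firms every q_j equals q_i, so Σ_{j≠i} q_j = 3q_i and 241 = (15/2)q_i, giving q_i = 482/15.
Total output Q = 1928/15, so price P = 249 - (3/2)·(1928/15) = 281/5.

56.20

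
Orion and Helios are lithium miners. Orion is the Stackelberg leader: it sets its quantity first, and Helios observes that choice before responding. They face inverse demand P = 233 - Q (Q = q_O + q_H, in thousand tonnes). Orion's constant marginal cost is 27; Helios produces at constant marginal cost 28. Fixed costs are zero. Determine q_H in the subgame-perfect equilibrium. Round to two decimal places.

Solve by backward induction. Given q_O, the follower Helios maximises π_H = (233 - q_O - q_H)q_H - 28q_H.
Follower FOC: 205 - q_O - 2q_H = 0, so q_H(q_O) = (205 - q_O)/2.
The leader anticipates this reaction. Substituting into P = 233 - Q gives P = 261/2 - (1/2)q_O, so π_O = (261/2 - (1/2)q_O)q_O - 27q_O.
Maximising: ∂π_O/∂q_O = 207/2 - q_O = 0, giving q_O = 207/2.
Then q_H = (205 - 207/2)/2 = 203/4.

50.75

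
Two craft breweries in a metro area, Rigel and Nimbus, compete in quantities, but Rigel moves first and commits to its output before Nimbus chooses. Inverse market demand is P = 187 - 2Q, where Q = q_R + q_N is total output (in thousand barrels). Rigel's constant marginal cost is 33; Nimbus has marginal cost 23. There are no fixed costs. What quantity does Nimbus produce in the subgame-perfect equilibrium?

23

The follower Nimbus best-responds to any q_R: π_N = (187 - 2Q)q_N - 23q_N.
Follower FOC: 164 - 2q_R - 4q_N = 0, so q_N(q_R) = (164 - 2q_R)/4.
Rigel substitutes q_N(q_R) into its own profit: π_R = q_R(187 - 2q_R - (164 - 2q_R)/2) - 33q_R = (105 - q_R)q_R - 33q_R.
Maximising: ∂π_R/∂q_R = 72 - 2q_R = 0, giving q_R = 36.
Then q_N = (164 - 2·36)/4 = 23.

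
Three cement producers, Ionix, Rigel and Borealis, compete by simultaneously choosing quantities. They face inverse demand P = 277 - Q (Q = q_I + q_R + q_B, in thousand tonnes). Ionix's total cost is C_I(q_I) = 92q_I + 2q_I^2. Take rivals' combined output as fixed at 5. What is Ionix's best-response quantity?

30

With rivals' combined output fixed at 5, Ionix's profit is π_I = (277 - 5 - q_I)q_I - (92q_I + 2q_I²) = (272 - q_I)q_I - (92q_I + 2q_I²).
∂π_I/∂q_I = 180 - 6q_I = 0, so q_I = 30.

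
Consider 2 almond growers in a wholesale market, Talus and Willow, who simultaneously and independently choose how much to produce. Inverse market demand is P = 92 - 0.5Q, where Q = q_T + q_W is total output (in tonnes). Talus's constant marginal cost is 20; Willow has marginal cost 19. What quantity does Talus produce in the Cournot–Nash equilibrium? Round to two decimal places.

47.33

Talus's profit: π_T = (92 - 0.5Q)q_T - (20q_T). Setting ∂π_T/∂q_T = 0: 72 - q_T - (1/2)(q_W) = 0.
Willow's profit: π_W = (92 - 0.5Q)q_W - (19q_W). Setting ∂π_W/∂q_W = 0: 73 - q_W - (1/2)(q_T) = 0.
Best responses: q_T = (72 - (1/2)q_W), q_W = (73 - (1/2)q_T).
Substituting one into the other gives q_T = 142/3 and q_W = 148/3.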